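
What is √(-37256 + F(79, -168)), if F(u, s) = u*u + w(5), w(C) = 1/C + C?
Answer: I*√775245/5 ≈ 176.1*I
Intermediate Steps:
w(C) = C + 1/C
F(u, s) = 26/5 + u² (F(u, s) = u*u + (5 + 1/5) = u² + (5 + ⅕) = u² + 26/5 = 26/5 + u²)
√(-37256 + F(79, -168)) = √(-37256 + (26/5 + 79²)) = √(-37256 + (26/5 + 6241)) = √(-37256 + 31231/5) = √(-155049/5) = I*√775245/5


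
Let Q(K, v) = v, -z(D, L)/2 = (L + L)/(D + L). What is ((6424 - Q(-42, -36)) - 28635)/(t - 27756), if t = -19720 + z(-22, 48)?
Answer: 288275/617284 ≈ 0.46701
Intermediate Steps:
z(D, L) = -4*L/(D + L) (z(D, L) = -2*(L + L)/(D + L) = -2*2*L/(D + L) = -4*L/(D + L))
t = -256456/13 (t = -19720 - 4*48/(-22 + 48) = -19720 - 4*48/26 = -19720 - 4*48*1/26 = -19720 - 96/13 = -256456/13 ≈ -19727.)
((6424 - Q(-42, -36)) - 28635)/(t - 27756) = ((6424 - 1*(-36)) - 28635)/(-256456/13 - 27756) = ((6424 + 36) - 28635)/(-617284/13) = (6460 - 28635)*(-13/617284) = -22175*(-13/617284) = 288275/617284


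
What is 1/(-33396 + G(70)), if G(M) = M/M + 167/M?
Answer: -70/2337483 ≈ -2.9947e-5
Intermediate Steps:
G(M) = 1 + 167/M
1/(-33396 + G(70)) = 1/(-33396 + (167 + 70)/70) = 1/(-33396 + (1/70)*237) = 1/(-33396 + 237/70) = 1/(-2337483/70) = -70/2337483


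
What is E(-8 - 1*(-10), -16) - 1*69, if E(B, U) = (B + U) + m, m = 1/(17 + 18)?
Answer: -2904/35 ≈ -82.971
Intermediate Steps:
m = 1/35 ≈ 0.028571
E(B, U) = 1/35 + B + U (E(B, U) = (B + U) + 1/35 = 1/35 + B + U)
E(-8 - 1*(-10), -16) - 1*69 = (1/35 + (-8 - 1*(-10)) - 16) - 1*69 = (1/35 + (-8 + 10) - 16) - 69 = (1/35 + 2 - 16) - 69 = -489/35 - 69 = -2904/35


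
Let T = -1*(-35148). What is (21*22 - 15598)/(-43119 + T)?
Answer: 15136/7971 ≈ 1.8989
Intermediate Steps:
T = 35148
(21*22 - 15598)/(-43119 + T) = (21*22 - 15598)/(-43119 + 35148) = (462 - 15598)/(-7971) = -15136*(-1/7971) = 15136/7971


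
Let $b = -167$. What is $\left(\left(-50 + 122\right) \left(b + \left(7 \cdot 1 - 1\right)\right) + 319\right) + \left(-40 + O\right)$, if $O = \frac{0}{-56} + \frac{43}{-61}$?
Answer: $- \frac{690136}{61} \approx -11314.0$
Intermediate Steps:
$O = - \frac{43}{61}$ ($O = 0 \left(- \frac{1}{56}\right) + 43 \left(- \frac{1}{61}\right) = 0 - \frac{43}{61} = - \frac{43}{61} \approx -0.70492$)
$\left(\left(-50 + 122\right) \left(b + \left(7 \cdot 1 - 1\right)\right) + 319\right) + \left(-40 + O\right) = \left(\left(-50 + 122\right) \left(-167 + \left(7 \cdot 1 - 1\right)\right) + 319\right) - \frac{2483}{61} = \left(72 \left(-167 + \left(7 - 1\right)\right) + 319\right) - \frac{2483}{61} = \left(72 \left(-167 + 6\right) + 319\right) - \frac{2483}{61} = \left(72 \left(-161\right) + 319\right) - \frac{2483}{61} = \left(-11592 + 319\right) - \frac{2483}{61} = -11273 - \frac{2483}{61} = - \frac{690136}{61}$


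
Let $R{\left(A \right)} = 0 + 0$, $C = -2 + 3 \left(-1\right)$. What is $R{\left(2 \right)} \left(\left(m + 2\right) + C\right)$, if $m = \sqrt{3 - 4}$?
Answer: $0$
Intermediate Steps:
$C = -5$ ($C = -2 - 3 = -5$)
$m = i$ ($m = \sqrt{-1} = i \approx 1.0 i$)
$R{\left(A \right)} = 0$
$R{\left(2 \right)} \left(\left(m + 2\right) + C\right) = 0 \left(\left(i + 2\right) - 5\right) = 0 \left(\left(2 + i\right) - 5\right) = 0 \left(-3 + i\right) = 0$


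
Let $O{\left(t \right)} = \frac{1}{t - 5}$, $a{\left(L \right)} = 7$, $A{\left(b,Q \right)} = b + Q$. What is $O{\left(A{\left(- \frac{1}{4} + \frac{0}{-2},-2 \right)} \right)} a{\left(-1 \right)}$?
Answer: $- \frac{28}{29} \approx -0.96552$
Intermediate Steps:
$A{\left(b,Q \right)} = Q + b$
$O{\left(t \right)} = \frac{1}{-5 + t}$
$O{\left(A{\left(- \frac{1}{4} + \frac{0}{-2},-2 \right)} \right)} a{\left(-1 \right)} = \frac{1}{-5 + \left(-2 + \left(- \frac{1}{4} + \frac{0}{-2}\right)\right)} 7 = \frac{1}{-5 + \left(-2 + \left(\left(-1\right) \frac{1}{4} + 0 \left(- \frac{1}{2}\right)\right)\right)} 7 = \frac{1}{-5 + \left(-2 + \left(- \frac{1}{4} + 0\right)\right)} 7 = \frac{1}{-5 - \frac{9}{4}} \cdot 7 = \frac{1}{- \frac{29}{4}} \cdot 7 = \left(- \frac{4}{29}\right) 7 = - \frac{28}{29}$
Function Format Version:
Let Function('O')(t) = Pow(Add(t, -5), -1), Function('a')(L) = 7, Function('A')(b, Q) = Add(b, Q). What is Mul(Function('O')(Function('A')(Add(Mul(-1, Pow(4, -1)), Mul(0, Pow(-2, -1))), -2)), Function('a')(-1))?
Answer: Rational(-28, 29) ≈ -0.96552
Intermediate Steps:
Function('A')(b, Q) = Add(Q, b)
Function('O')(t) = Pow(Add(-5, t), -1)
Mul(Function('O')(Function('A')(Add(Mul(-1, Pow(4, -1)), Mul(0, Pow(-2, -1))), -2)), Function('a')(-1)) = Mul(Pow(Add(-5, Add(-2, Add(Mul(-1, Pow(4, -1)), Mul(0, Pow(-2, -1))))), -1), 7) = Mul(Pow(Add(-5, Add(-2, Add(Mul(-1, Rational(1, 4)), Mul(0, Rational(-1, 2))))), -1), 7) = Mul(Pow(Add(-5, Add(-2, Add(Rational(-1, 4), 0))), -1), 7) = Mul(Pow(Add(-5, Add(-2, Rational(-1, 4))), -1), 7) = Mul(Pow(Add(-5, Rational(-9, 4)), -1), 7) = Mul(Pow(Rational(-29, 4), -1), 7) = Mul(Rational(-4, 29), 7) = Rational(-28, 29)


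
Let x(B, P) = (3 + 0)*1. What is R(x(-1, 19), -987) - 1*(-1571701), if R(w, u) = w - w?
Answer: 1571701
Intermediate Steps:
x(B, P) = 3 (x(B, P) = 3*1 = 3)
R(w, u) = 0
R(x(-1, 19), -987) - 1*(-1571701) = 0 - 1*(-1571701) = 0 + 1571701 = 1571701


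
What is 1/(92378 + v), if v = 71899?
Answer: 1/164277 ≈ 6.0873e-6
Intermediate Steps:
1/(92378 + v) = 1/(92378 + 71899) = 1/164277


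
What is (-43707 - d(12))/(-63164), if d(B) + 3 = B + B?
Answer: 10932/15791 ≈ 0.69229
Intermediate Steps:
d(B) = -3 + 2*B (d(B) = -3 + (B + B) = -3 + 2*B)
(-43707 - d(12))/(-63164) = (-43707 - (-3 + 2*12))/(-63164) = (-43707 - (-3 + 24))*(-1/63164) = (-43707 - 1*21)*(-1/63164) = (-43707 - 21)*(-1/63164) = -43728*(-1/63164) = 10932/15791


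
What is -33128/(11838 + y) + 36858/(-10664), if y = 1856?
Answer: -5231771/890444 ≈ -5.8755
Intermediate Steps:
-33128/(11838 + y) + 36858/(-10664) = -33128/(11838 + 1856) + 36858/(-10664) = -33128/13694 + 36858*(-1/10664) = -33128*1/13694 - 18429/5332 = -404/167 - 18429/5332 = -5231771/890444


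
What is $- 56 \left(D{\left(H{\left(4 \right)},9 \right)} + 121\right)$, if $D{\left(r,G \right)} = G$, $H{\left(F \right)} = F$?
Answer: $-7280$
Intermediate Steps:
$- 56 \left(D{\left(H{\left(4 \right)},9 \right)} + 121\right) = - 56 \left(9 + 121\right) = \left(-56\right) 130 = -7280$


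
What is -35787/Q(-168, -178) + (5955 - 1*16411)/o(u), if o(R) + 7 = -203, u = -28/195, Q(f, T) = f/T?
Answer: -15904303/420 ≈ -37867.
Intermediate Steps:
u = -28/195 (u = -28*1/195 = -28/195 ≈ -0.14359)
o(R) = -210 (o(R) = -7 - 203 = -210)
-35787/Q(-168, -178) + (5955 - 1*16411)/o(u) = -35787/((-168/(-178))) + (5955 - 1*16411)/(-210) = -35787/((-168*(-1/178))) + (5955 - 16411)*(-1/210) = -35787/84/89 - 10456*(-1/210) = -35787*89/84 + 5228/105 = -1061681/28 + 5228/105 = -15904303/420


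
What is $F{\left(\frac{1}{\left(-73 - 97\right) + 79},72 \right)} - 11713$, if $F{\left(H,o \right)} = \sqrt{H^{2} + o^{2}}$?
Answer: $-11713 + \frac{\sqrt{42928705}}{91} \approx -11641.0$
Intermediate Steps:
$F{\left(\frac{1}{\left(-73 - 97\right) + 79},72 \right)} - 11713 = \sqrt{\left(\frac{1}{\left(-73 - 97\right) + 79}\right)^{2} + 72^{2}} - 11713 = \sqrt{\left(\frac{1}{\left(-73 - 97\right) + 79}\right)^{2} + 5184} - 11713 = \sqrt{\left(\frac{1}{-170 + 79}\right)^{2} + 5184} - 11713 = \sqrt{\left(\frac{1}{-91}\right)^{2} + 5184} - 11713 = \sqrt{\left(- \frac{1}{91}\right)^{2} + 5184} - 11713 = \sqrt{\frac{1}{8281} + 5184} - 11713 = \sqrt{\frac{42928705}{8281}} - 11713 = \frac{\sqrt{42928705}}{91} - 11713 = -11713 + \frac{\sqrt{42928705}}{91}$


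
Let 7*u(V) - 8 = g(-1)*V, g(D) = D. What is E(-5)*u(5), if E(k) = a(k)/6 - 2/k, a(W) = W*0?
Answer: 6/35 ≈ 0.17143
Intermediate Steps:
u(V) = 8/7 - V/7 (u(V) = 8/7 + (-V)/7 = 8/7 - V/7)
a(W) = 0
E(k) = -2/k (E(k) = 0/6 - 2/k = 0*(⅙) - 2/k = 0 - 2/k = -2/k)
E(-5)*u(5) = (-2/(-5))*(8/7 - ⅐*5) = (-2*(-⅕))*(8/7 - 5/7) = (⅖)*(3/7) = 6/35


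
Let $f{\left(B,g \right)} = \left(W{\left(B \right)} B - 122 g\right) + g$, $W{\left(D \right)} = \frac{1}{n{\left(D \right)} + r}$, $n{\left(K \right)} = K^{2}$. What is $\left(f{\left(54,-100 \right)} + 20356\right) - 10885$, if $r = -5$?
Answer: $\frac{62793235}{2911} \approx 21571.0$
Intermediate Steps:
$W{\left(D \right)} = \frac{1}{-5 + D^{2}}$ ($W{\left(D \right)} = \frac{1}{D^{2} - 5} = \frac{1}{-5 + D^{2}}$)
$f{\left(B,g \right)} = - 121 g + \frac{B}{-5 + B^{2}}$ ($f{\left(B,g \right)} = \left(\frac{B}{-5 + B^{2}} - 122 g\right) + g = \left(- 122 g + \frac{B}{-5 + B^{2}}\right) + g = - 121 g + \frac{B}{-5 + B^{2}}$)
$\left(f{\left(54,-100 \right)} + 20356\right) - 10885 = \left(\frac{54 - - 12100 \left(-5 + 54^{2}\right)}{-5 + 54^{2}} + 20356\right) - 10885 = \left(\frac{54 - - 12100 \left(-5 + 2916\right)}{-5 + 2916} + 20356\right) - 10885 = \left(\frac{54 - \left(-12100\right) 2911}{2911} + 20356\right) - 10885 = \left(\frac{54 + 35223100}{2911} + 20356\right) - 10885 = \left(\frac{1}{2911} \cdot 35223154 + 20356\right) - 10885 = \left(\frac{35223154}{2911} + 20356\right) - 10885 = \frac{94479470}{2911} - 10885 = \frac{62793235}{2911}$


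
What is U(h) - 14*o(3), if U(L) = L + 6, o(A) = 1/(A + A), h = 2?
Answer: 17/3 ≈ 5.6667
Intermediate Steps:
o(A) = 1/(2*A)
U(L) = 6 + L
U(h) - 14*o(3) = (6 + 2) - 7/3 = 8 - 7/3 = 17/3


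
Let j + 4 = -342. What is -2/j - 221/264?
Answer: -37969/45672 ≈ -0.83134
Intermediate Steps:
j = -346 (j = -4 - 342 = -346)
-2/j - 221/264 = -2/(-346) - 221/264 = -2*(-1/346) - 221*1/264 = 1/173 - 221/264 = -37969/45672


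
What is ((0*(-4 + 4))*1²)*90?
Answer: 0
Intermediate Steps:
((0*(-4 + 4))*1²)*90 = ((0*0)*1)*90 = (0*1)*90 = 0*90 = 0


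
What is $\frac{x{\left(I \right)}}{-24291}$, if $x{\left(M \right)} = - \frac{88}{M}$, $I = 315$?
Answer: $\frac{88}{7651665} \approx 1.1501 \cdot 10^{-5}$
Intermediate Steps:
$\frac{x{\left(I \right)}}{-24291} = \frac{\left(-88\right) \frac{1}{315}}{-24291} = \left(-88\right) \frac{1}{315} \left(- \frac{1}{24291}\right) = \left(- \frac{88}{315}\right) \left(- \frac{1}{24291}\right) = \frac{88}{7651665}$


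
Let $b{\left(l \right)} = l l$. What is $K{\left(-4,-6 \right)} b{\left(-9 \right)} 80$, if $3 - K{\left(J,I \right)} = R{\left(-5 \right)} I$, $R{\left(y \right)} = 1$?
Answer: $58320$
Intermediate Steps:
$b{\left(l \right)} = l^{2}$
$K{\left(J,I \right)} = 3 - I$ ($K{\left(J,I \right)} = 3 - 1 I = 3 - I$)
$K{\left(-4,-6 \right)} b{\left(-9 \right)} 80 = \left(3 - -6\right) \left(-9\right)^{2} \cdot 80 = \left(3 + 6\right) 81 \cdot 80 = 9 \cdot 81 \cdot 80 = 729 \cdot 80 = 58320$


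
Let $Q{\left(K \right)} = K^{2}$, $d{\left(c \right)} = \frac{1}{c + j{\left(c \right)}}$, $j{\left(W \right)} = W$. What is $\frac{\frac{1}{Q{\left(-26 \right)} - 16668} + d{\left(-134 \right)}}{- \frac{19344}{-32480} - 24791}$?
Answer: $\frac{4125975}{26960456284372} \approx 1.5304 \cdot 10^{-7}$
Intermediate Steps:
$d{\left(c \right)} = \frac{1}{2 c}$ ($d{\left(c \right)} = \frac{1}{c + c} = \frac{1}{2 c}$)
$\frac{\frac{1}{Q{\left(-26 \right)} - 16668} + d{\left(-134 \right)}}{- \frac{19344}{-32480} - 24791} = \frac{\frac{1}{\left(-26\right)^{2} - 16668} + \frac{1}{2 \left(-134\right)}}{- \frac{19344}{-32480} - 24791} = \frac{\frac{1}{676 - 16668} + \frac{1}{2} \left(- \frac{1}{134}\right)}{\left(-19344\right) \left(- \frac{1}{32480}\right) - 24791} = \frac{\frac{1}{-15992} - \frac{1}{268}}{\frac{1209}{2030} - 24791} = \frac{- \frac{1}{15992} - \frac{1}{268}}{- \frac{50324521}{2030}} = \left(- \frac{4065}{1071464}\right) \left(- \frac{2030}{50324521}\right) = \frac{4125975}{26960456284372}$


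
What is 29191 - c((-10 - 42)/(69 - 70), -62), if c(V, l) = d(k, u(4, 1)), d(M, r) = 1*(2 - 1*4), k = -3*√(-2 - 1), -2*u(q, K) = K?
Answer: 29193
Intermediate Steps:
u(q, K) = -K/2
k = -3*I*√3 ≈ -5.1962*I
d(M, r) = -2 (d(M, r) = 1*(2 - 4) = 1*(-2) = -2)
c(V, l) = -2
29191 - c((-10 - 42)/(69 - 70), -62) = 29191 - 1*(-2) = 29191 + 2 = 29193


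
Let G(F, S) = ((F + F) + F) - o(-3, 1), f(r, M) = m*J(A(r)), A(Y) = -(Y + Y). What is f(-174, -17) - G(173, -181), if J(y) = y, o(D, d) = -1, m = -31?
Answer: -11308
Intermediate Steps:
A(Y) = -2*Y
f(r, M) = 62*r (f(r, M) = -(-62)*r = 62*r)
G(F, S) = 1 + 3*F (G(F, S) = ((F + F) + F) - 1*(-1) = (2*F + F) + 1 = 3*F + 1 = 1 + 3*F)
f(-174, -17) - G(173, -181) = 62*(-174) - (1 + 3*173) = -10788 - (1 + 519) = -10788 - 1*520 = -10788 - 520 = -11308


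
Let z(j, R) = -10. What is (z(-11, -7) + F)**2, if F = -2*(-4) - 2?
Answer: 16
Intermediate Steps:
F = 6 (F = 8 - 2 = 6)
(z(-11, -7) + F)**2 = (-10 + 6)**2 = (-4)**2 = 16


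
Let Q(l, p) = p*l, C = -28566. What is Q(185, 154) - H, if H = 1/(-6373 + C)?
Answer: 995412111/34939 ≈ 28490.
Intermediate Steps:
Q(l, p) = l*p
H = -1/34939 (H = 1/(-6373 - 28566) = 1/(-34939) = -1/34939 ≈ -2.8621e-5)
Q(185, 154) - H = 185*154 - 1*(-1/34939) = 28490 + 1/34939 = 995412111/34939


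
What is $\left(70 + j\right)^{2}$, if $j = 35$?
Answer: $11025$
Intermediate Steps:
$\left(70 + j\right)^{2} = \left(70 + 35\right)^{2} = 105^{2} = 11025$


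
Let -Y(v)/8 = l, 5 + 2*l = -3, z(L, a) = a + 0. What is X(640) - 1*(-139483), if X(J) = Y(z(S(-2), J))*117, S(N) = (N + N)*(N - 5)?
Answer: 143227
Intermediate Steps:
S(N) = 2*N*(-5 + N) (S(N) = (2*N)*(-5 + N) = 2*N*(-5 + N))
z(L, a) = a
l = -4 (l = -5/2 + (1/2)*(-3) = -5/2 - 3/2 = -4)
Y(v) = 32 (Y(v) = -8*(-4) = 32)
X(J) = 3744 (X(J) = 32*117 = 3744)
X(640) - 1*(-139483) = 3744 - 1*(-139483) = 3744 + 139483 = 143227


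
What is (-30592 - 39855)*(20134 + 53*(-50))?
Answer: -1231695348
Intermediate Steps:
(-30592 - 39855)*(20134 + 53*(-50)) = -70447*(20134 - 2650) = -70447*17484 = -1231695348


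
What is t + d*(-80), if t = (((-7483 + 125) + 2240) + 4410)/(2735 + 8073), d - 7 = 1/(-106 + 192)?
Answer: -65179851/116186 ≈ -561.00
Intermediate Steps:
d = 603/86 (d = 7 + 1/(-106 + 192) = 7 + 1/86 = 603/86 ≈ 7.0116)
t = -177/2702 (t = ((-7358 + 2240) + 4410)/10808 = (-5118 + 4410)*(1/10808) = -708*1/10808 = -177/2702 ≈ -0.065507)
t + d*(-80) = -177/2702 + (603/86)*(-80) = -177/2702 - 24120/43 = -65179851/116186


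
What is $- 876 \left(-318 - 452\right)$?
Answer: $674520$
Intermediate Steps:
$- 876 \left(-318 - 452\right) = \left(-876\right) \left(-770\right) = 674520$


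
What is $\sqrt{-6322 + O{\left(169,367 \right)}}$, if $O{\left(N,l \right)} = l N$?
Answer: $3 \sqrt{6189} \approx 236.01$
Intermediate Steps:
$O{\left(N,l \right)} = N l$
$\sqrt{-6322 + O{\left(169,367 \right)}} = \sqrt{-6322 + 169 \cdot 367} = \sqrt{-6322 + 62023} = \sqrt{55701} = 3 \sqrt{6189}$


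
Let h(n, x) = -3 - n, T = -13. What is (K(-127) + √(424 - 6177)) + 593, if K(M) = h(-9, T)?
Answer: 599 + I*√5753 ≈ 599.0 + 75.849*I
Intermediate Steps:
K(M) = 6 (K(M) = -3 - 1*(-9) = -3 + 9 = 6)
(K(-127) + √(424 - 6177)) + 593 = (6 + √(424 - 6177)) + 593 = (6 + √(-5753)) + 593 = (6 + I*√5753) + 593 = 599 + I*√5753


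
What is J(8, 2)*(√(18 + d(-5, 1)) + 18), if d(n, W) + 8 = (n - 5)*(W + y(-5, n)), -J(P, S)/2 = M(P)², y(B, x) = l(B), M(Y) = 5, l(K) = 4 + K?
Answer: -900 - 50*√10 ≈ -1058.1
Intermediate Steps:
y(B, x) = 4 + B
J(P, S) = -50 (J(P, S) = -2*5² = -2*25 = -50)
d(n, W) = -8 + (-1 + W)*(-5 + n) (d(n, W) = -8 + (n - 5)*(W + (4 - 5)) = -8 + (-5 + n)*(W - 1) = -8 + (-5 + n)*(-1 + W) = -8 + (-1 + W)*(-5 + n))
J(8, 2)*(√(18 + d(-5, 1)) + 18) = -50*(√(18 + (-3 - 1*(-5) - 5*1 + 1*(-5))) + 18) = -50*(√(18 + (-3 + 5 - 5 - 5)) + 18) = -50*(√(18 - 8) + 18) = -50*(√10 + 18) = -50*(18 + √10) = -900 - 50*√10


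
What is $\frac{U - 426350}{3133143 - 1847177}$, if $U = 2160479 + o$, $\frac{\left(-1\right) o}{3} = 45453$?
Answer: $\frac{798885}{642983} \approx 1.2425$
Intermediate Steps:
$o = -136359$ ($o = \left(-3\right) 45453 = -136359$)
$U = 2024120$ ($U = 2160479 - 136359 = 2024120$)
$\frac{U - 426350}{3133143 - 1847177} = \frac{2024120 - 426350}{3133143 - 1847177} = \frac{1597770}{1285966} = 1597770 \cdot \frac{1}{1285966} = \frac{798885}{642983}$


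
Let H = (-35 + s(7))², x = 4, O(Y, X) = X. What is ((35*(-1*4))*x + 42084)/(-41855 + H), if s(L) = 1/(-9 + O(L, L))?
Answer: -23728/23197 ≈ -1.0229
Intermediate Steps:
s(L) = 1/(-9 + L)
H = 5041/4 (H = (-35 + 1/(-9 + 7))² = (-35 + 1/(-2))² = (-35 - ½)² = (-71/2)² = 5041/4 ≈ 1260.3)
((35*(-1*4))*x + 42084)/(-41855 + H) = ((35*(-1*4))*4 + 42084)/(-41855 + 5041/4) = ((35*(-4))*4 + 42084)/(-162379/4) = (-140*4 + 42084)*(-4/162379) = (-560 + 42084)*(-4/162379) = 41524*(-4/162379) = -23728/23197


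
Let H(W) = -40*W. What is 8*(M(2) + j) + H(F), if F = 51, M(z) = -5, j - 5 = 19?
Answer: -1888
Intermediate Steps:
j = 24 (j = 5 + 19 = 24)
8*(M(2) + j) + H(F) = 8*(-5 + 24) - 40*51 = 8*19 - 2040 = 152 - 2040 = -1888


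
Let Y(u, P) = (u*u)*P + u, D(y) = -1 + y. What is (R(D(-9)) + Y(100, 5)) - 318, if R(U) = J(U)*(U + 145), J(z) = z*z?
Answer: 63282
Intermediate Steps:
J(z) = z²
Y(u, P) = u + P*u² (Y(u, P) = u²*P + u = P*u² + u = u + P*u²)
R(U) = U²*(145 + U) (R(U) = U²*(U + 145) = U²*(145 + U))
(R(D(-9)) + Y(100, 5)) - 318 = ((-1 - 9)²*(145 + (-1 - 9)) + 100*(1 + 5*100)) - 318 = ((-10)²*(145 - 10) + 100*(1 + 500)) - 318 = (100*135 + 100*501) - 318 = (13500 + 50100) - 318 = 63600 - 318 = 63282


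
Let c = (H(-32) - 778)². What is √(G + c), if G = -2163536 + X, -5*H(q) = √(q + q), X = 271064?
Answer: 2*√(-8044941 + 15560*I)/5 ≈ 1.0972 + 1134.5*I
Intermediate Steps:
H(q) = -√2*√q/5 (H(q) = -√(q + q)/5 = -√2*√q/5)
G = -1892472 (G = -2163536 + 271064 = -1892472)
c = (-778 - 8*I/5)² (c = (-√2*√(-32)/5 - 778)² = (-√2*4*I*√2/5 - 778)² = (-8*I/5 - 778)² = (-778 - 8*I/5)² ≈ 6.0528e+5 + 2490.0*I)
√(G + c) = √(-1892472 + (15132036/25 + 12448*I/5)) = √(-32179764/25 + 12448*I/5)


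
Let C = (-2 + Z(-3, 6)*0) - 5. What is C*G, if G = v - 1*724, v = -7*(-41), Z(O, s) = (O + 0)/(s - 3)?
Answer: 3059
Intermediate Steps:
Z(O, s) = O/(-3 + s)
v = 287
C = -7 (C = (-2 - 3/(-3 + 6)*0) - 5 = (-2 - 3/3*0) - 5 = (-2 - 3*⅓*0) - 5 = (-2 - 1*0) - 5 = (-2 + 0) - 5 = -2 - 5 = -7)
G = -437 (G = 287 - 1*724 = 287 - 724 = -437)
C*G = -7*(-437) = 3059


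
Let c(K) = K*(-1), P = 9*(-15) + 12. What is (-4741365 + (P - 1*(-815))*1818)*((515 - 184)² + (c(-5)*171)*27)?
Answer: -462047005614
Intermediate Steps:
P = -123 (P = -135 + 12 = -123)
c(K) = -K
(-4741365 + (P - 1*(-815))*1818)*((515 - 184)² + (c(-5)*171)*27) = (-4741365 + (-123 - 1*(-815))*1818)*((515 - 184)² + (-1*(-5)*171)*27) = (-4741365 + (-123 + 815)*1818)*(331² + (5*171)*27) = (-4741365 + 692*1818)*(109561 + 855*27) = (-4741365 + 1258056)*(109561 + 23085) = -3483309*132646 = -462047005614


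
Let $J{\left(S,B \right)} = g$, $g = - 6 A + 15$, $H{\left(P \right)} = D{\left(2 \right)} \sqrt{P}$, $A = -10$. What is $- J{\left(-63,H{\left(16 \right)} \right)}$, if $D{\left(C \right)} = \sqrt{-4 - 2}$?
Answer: $-75$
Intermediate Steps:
$D{\left(C \right)} = i \sqrt{6}$ ($D{\left(C \right)} = \sqrt{-6} = i \sqrt{6}$)
$H{\left(P \right)} = i \sqrt{6} \sqrt{P}$
$g = 75$ ($g = \left(-6\right) \left(-10\right) + 15 = 60 + 15 = 75$)
$J{\left(S,B \right)} = 75$
$- J{\left(-63,H{\left(16 \right)} \right)} = \left(-1\right) 75 = -75$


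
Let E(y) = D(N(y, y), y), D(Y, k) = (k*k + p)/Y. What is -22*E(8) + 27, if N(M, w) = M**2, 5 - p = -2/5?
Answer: 503/160 ≈ 3.1437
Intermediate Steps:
p = 27/5 (p = 5 - (-2)/5 = 5 - 1*(-2/5) = 5 + 2/5 = 27/5 ≈ 5.4000)
D(Y, k) = (27/5 + k**2)/Y (D(Y, k) = (k*k + 27/5)/Y = (k**2 + 27/5)/Y = (27/5 + k**2)/Y)
E(y) = (27/5 + y**2)/y**2 (E(y) = (27/5 + y**2)/(y**2) = (27/5 + y**2)/y**2)
-22*E(8) + 27 = -22*(1 + (27/5)/8**2) + 27 = -22*(1 + (27/5)*(1/64)) + 27 = -22*(1 + 27/320) + 27 = -22*347/320 + 27 = -3817/160 + 27 = 503/160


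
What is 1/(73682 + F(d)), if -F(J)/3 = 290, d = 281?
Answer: 1/72812 ≈ 1.3734e-5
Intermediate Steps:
F(J) = -870 (F(J) = -3*290 = -870)
1/(73682 + F(d)) = 1/(73682 - 870) = 1/72812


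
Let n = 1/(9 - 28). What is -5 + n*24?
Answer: -119/19 ≈ -6.2632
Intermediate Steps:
n = -1/19 (n = 1/(-19) = -1/19 ≈ -0.052632)
-5 + n*24 = -5 - 1/19*24 = -5 - 24/19 = -119/19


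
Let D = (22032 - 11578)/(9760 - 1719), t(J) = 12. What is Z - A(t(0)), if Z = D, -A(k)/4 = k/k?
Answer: 42618/8041 ≈ 5.3001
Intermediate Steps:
A(k) = -4 (A(k) = -4*k/k = -4*1 = -4)
D = 10454/8041 ≈ 1.3001
Z = 10454/8041 ≈ 1.3001
Z - A(t(0)) = 10454/8041 - 1*(-4) = 10454/8041 + 4 = 42618/8041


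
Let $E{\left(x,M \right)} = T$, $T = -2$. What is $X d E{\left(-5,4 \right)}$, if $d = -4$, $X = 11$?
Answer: $88$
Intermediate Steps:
$E{\left(x,M \right)} = -2$
$X d E{\left(-5,4 \right)} = 11 \left(-4\right) \left(-2\right) = \left(-44\right) \left(-2\right) = 88$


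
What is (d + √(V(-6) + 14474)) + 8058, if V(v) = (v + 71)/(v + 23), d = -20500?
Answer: -12442 + 3*√464899/17 ≈ -12322.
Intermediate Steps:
V(v) = (71 + v)/(23 + v)
(d + √(V(-6) + 14474)) + 8058 = (-20500 + √((71 - 6)/(23 - 6) + 14474)) + 8058 = (-20500 + √(65/17 + 14474)) + 8058 = (-20500 + √(246123/17)) + 8058 = (-20500 + 3*√464899/17) + 8058 = -12442 + 3*√464899/17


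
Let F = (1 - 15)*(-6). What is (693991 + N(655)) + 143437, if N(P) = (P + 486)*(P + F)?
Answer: 1680627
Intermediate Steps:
F = 84 (F = -14*(-6) = 84)
N(P) = (84 + P)*(486 + P) (N(P) = (P + 486)*(P + 84) = (486 + P)*(84 + P) = (84 + P)*(486 + P))
(693991 + N(655)) + 143437 = (693991 + (40824 + 655² + 570*655)) + 143437 = (693991 + (40824 + 429025 + 373350)) + 143437 = (693991 + 843199) + 143437 = 1537190 + 143437 = 1680627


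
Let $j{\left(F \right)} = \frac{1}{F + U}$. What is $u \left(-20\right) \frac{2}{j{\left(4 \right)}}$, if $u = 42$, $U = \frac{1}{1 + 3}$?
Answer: $-7140$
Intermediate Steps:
$U = \frac{1}{4} \approx 0.25$
$j{\left(F \right)} = \frac{1}{\frac{1}{4} + F}$ ($j{\left(F \right)} = \frac{1}{F + \frac{1}{4}} = \frac{1}{\frac{1}{4} + F}$)
$u \left(-20\right) \frac{2}{j{\left(4 \right)}} = 42 \left(-20\right) \frac{2}{4 \frac{1}{1 + 4 \cdot 4}} = - 840 \frac{2}{4 \frac{1}{1 + 16}} = - 840 \frac{2}{4 \cdot \frac{1}{17}} = - 840 \frac{2}{\frac{4}{17}} = - 840 \cdot 2 \cdot \frac{17}{4} = \left(-840\right) \frac{17}{2} = -7140$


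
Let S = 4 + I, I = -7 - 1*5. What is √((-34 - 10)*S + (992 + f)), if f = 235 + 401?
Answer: 6*√55 ≈ 44.497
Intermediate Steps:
I = -12 (I = -7 - 5 = -12)
f = 636
S = -8 (S = 4 - 12 = -8)
√((-34 - 10)*S + (992 + f)) = √((-34 - 10)*(-8) + (992 + 636)) = √(-44*(-8) + 1628) = √(352 + 1628) = √1980 = 6*√55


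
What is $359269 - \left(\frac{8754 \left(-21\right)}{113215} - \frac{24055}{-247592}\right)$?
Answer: $\frac{10070758218468223}{28031128280} \approx 3.5927 \cdot 10^{5}$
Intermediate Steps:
$359269 - \left(\frac{8754 \left(-21\right)}{113215} - \frac{24055}{-247592}\right) = 359269 - \left(\left(-183834\right) \frac{1}{113215} - - \frac{24055}{247592}\right) = 359269 - \left(- \frac{183834}{113215} + \frac{24055}{247592}\right) = 359269 - - \frac{42792440903}{28031128280} = 359269 + \frac{42792440903}{28031128280} = \frac{10070758218468223}{28031128280}$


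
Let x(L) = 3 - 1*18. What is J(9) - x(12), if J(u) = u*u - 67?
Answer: 29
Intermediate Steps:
x(L) = -15 (x(L) = 3 - 18 = -15)
J(u) = -67 + u² (J(u) = u² - 67 = -67 + u²)
J(9) - x(12) = (-67 + 9²) - 1*(-15) = (-67 + 81) + 15 = 14 + 15 = 29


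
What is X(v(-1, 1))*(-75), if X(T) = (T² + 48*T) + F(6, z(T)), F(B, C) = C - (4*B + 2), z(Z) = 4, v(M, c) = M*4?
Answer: 14850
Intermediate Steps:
v(M, c) = 4*M
F(B, C) = -2 + C - 4*B (F(B, C) = C - (2 + 4*B) = C + (-2 - 4*B) = -2 + C - 4*B)
X(T) = -22 + T² + 48*T (X(T) = (T² + 48*T) + (-2 + 4 - 4*6) = (T² + 48*T) + (-2 + 4 - 24) = (T² + 48*T) - 22 = -22 + T² + 48*T)
X(v(-1, 1))*(-75) = (-22 + (4*(-1))² + 48*(4*(-1)))*(-75) = (-22 + (-4)² + 48*(-4))*(-75) = (-22 + 16 - 192)*(-75) = -198*(-75) = 14850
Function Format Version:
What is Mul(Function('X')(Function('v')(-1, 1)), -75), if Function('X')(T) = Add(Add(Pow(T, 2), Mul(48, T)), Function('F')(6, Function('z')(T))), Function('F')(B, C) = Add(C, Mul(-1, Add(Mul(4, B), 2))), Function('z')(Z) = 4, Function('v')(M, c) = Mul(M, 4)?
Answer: 14850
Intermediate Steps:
Function('v')(M, c) = Mul(4, M)
Function('F')(B, C) = Add(-2, C, Mul(-4, B)) (Function('F')(B, C) = Add(C, Mul(-1, Add(2, Mul(4, B)))) = Add(C, Add(-2, Mul(-4, B))) = Add(-2, C, Mul(-4, B)))
Function('X')(T) = Add(-22, Pow(T, 2), Mul(48, T)) (Function('X')(T) = Add(Add(Pow(T, 2), Mul(48, T)), Add(-2, 4, Mul(-4, 6))) = Add(Add(Pow(T, 2), Mul(48, T)), Add(-2, 4, -24)) = Add(Add(Pow(T, 2), Mul(48, T)), -22) = Add(-22, Pow(T, 2), Mul(48, T)))
Mul(Function('X')(Function('v')(-1, 1)), -75) = Mul(Add(-22, Pow(Mul(4, -1), 2), Mul(48, Mul(4, -1))), -75) = Mul(Add(-22, Pow(-4, 2), Mul(48, -4)), -75) = Mul(Add(-22, 16, -192), -75) = Mul(-198, -75) = 14850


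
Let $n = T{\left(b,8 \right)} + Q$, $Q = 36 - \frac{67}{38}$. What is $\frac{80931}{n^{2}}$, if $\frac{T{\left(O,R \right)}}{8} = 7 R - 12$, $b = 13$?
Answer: $\frac{116864364}{215414329} \approx 0.54251$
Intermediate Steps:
$T{\left(O,R \right)} = -96 + 56 R$ ($T{\left(O,R \right)} = 8 \left(7 R - 12\right) = 8 \left(-12 + 7 R\right) = -96 + 56 R$)
$Q = \frac{1301}{38}$ ($Q = 36 - \frac{67}{38} = \frac{1301}{38} \approx 34.237$)
$n = \frac{14677}{38}$ ($n = \left(-96 + 56 \cdot 8\right) + \frac{1301}{38} = \left(-96 + 448\right) + \frac{1301}{38} = 352 + \frac{1301}{38} = \frac{14677}{38} \approx 386.24$)
$\frac{80931}{n^{2}} = \frac{80931}{\left(\frac{14677}{38}\right)^{2}} = \frac{80931}{\frac{215414329}{1444}} = 80931 \cdot \frac{1444}{215414329} = \frac{116864364}{215414329}$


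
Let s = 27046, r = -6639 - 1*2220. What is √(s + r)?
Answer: √18187 ≈ 134.86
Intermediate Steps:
r = -8859 (r = -6639 - 2220 = -8859)
√(s + r) = √(27046 - 8859) = √18187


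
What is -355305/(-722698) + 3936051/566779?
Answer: 3045955598193/409610049742 ≈ 7.4362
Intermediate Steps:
-355305/(-722698) + 3936051/566779 = -355305*(-1/722698) + 3936051*(1/566779) = 355305/722698 + 3936051/566779 = 3045955598193/409610049742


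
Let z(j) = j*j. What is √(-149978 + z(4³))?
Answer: I*√145882 ≈ 381.94*I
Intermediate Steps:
z(j) = j²
√(-149978 + z(4³)) = √(-149978 + (4³)²) = √(-149978 + 64²) = √(-149978 + 4096) = √(-145882) = I*√145882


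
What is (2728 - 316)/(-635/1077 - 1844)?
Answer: -2597724/1986623 ≈ -1.3076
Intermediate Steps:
(2728 - 316)/(-635/1077 - 1844) = 2412/(-635*1/1077 - 1844) = 2412/(-635/1077 - 1844) = 2412/(-1986623/1077) = 2412*(-1077/1986623) = -2597724/1986623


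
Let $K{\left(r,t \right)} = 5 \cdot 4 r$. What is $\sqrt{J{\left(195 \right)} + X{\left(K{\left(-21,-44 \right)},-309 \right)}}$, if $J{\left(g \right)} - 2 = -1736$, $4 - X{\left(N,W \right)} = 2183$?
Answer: $i \sqrt{3913} \approx 62.554 i$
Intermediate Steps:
$K{\left(r,t \right)} = 20 r$
$X{\left(N,W \right)} = -2179$ ($X{\left(N,W \right)} = 4 - 2183 = -2179$)
$J{\left(g \right)} = -1734$ ($J{\left(g \right)} = 2 - 1736 = -1734$)
$\sqrt{J{\left(195 \right)} + X{\left(K{\left(-21,-44 \right)},-309 \right)}} = \sqrt{-1734 - 2179} = \sqrt{-3913} = i \sqrt{3913}$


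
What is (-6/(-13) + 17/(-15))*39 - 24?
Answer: -251/5 ≈ -50.200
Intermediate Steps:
(-6/(-13) + 17/(-15))*39 - 24 = (-6*(-1/13) + 17*(-1/15))*39 - 24 = (6/13 - 17/15)*39 - 24 = -131/195*39 - 24 = -131/5 - 24 = -251/5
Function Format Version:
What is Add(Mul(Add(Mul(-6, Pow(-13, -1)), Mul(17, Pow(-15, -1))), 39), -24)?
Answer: Rational(-251, 5) ≈ -50.200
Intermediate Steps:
Add(Mul(Add(Mul(-6, Pow(-13, -1)), Mul(17, Pow(-15, -1))), 39), -24) = Add(Mul(Add(Mul(-6, Rational(-1, 13)), Mul(17, Rational(-1, 15))), 39), -24) = Add(Mul(Add(Rational(6, 13), Rational(-17, 15)), 39), -24) = Add(Mul(Rational(-131, 195), 39), -24) = Add(Rational(-131, 5), -24) = Rational(-251, 5)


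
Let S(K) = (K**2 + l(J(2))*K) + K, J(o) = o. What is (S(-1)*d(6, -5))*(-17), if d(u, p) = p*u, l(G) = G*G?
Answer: -2040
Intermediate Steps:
l(G) = G**2
S(K) = K**2 + 5*K (S(K) = (K**2 + 2**2*K) + K = (K**2 + 4*K) + K = K**2 + 5*K)
(S(-1)*d(6, -5))*(-17) = ((-(5 - 1))*(-5*6))*(-17) = (-1*4*(-30))*(-17) = -4*(-30)*(-17) = 120*(-17) = -2040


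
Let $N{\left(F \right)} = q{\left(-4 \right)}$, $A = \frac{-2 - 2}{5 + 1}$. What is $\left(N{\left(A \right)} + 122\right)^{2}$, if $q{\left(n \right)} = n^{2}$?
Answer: $19044$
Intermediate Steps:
$A = - \frac{2}{3}$ ($A = - \frac{4}{6} = \left(-4\right) \frac{1}{6} = - \frac{2}{3} \approx -0.66667$)
$N{\left(F \right)} = 16$ ($N{\left(F \right)} = \left(-4\right)^{2} = 16$)
$\left(N{\left(A \right)} + 122\right)^{2} = \left(16 + 122\right)^{2} = 138^{2} = 19044$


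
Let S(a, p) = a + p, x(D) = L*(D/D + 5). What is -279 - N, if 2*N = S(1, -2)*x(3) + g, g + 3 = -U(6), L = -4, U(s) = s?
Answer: -573/2 ≈ -286.50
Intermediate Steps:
x(D) = -24 (x(D) = -4*(D/D + 5) = -4*(1 + 5) = -4*6 = -24)
g = -9 (g = -3 - 1*6 = -3 - 6 = -9)
N = 15/2 (N = ((1 - 2)*(-24) - 9)/2 = (-1*(-24) - 9)/2 = (24 - 9)/2 = (½)*15 = 15/2 ≈ 7.5000)
-279 - N = -279 - 1*15/2 = -279 - 15/2 = -573/2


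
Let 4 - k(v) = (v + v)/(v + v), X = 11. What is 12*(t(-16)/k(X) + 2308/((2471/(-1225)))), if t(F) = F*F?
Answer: -4485328/353 ≈ -12706.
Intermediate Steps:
t(F) = F**2
k(v) = 3 (k(v) = 4 - (v + v)/(v + v) = 4 - 2*v/(2*v) = 4 - 2*v*1/(2*v) = 4 - 1*1 = 4 - 1 = 3)
12*(t(-16)/k(X) + 2308/((2471/(-1225)))) = 12*((-16)**2/3 + 2308/((2471/(-1225)))) = 12*(256*(1/3) + 2308/((2471*(-1/1225)))) = 12*(256/3 + 2308/(-353/175)) = 12*(256/3 + 2308*(-175/353)) = 12*(256/3 - 403900/353) = 12*(-1121332/1059) = -4485328/353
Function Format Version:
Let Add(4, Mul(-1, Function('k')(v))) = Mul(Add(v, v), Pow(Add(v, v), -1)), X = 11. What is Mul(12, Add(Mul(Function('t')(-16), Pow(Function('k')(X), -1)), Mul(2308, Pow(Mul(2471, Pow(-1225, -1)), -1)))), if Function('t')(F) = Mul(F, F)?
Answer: Rational(-4485328, 353) ≈ -12706.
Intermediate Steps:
Function('t')(F) = Pow(F, 2)
Function('k')(v) = 3 (Function('k')(v) = Add(4, Mul(-1, Mul(Add(v, v), Pow(Add(v, v), -1)))) = Add(4, Mul(-1, Mul(Mul(2, v), Pow(Mul(2, v), -1)))) = Add(4, Mul(-1, Mul(Mul(2, v), Mul(Rational(1, 2), Pow(v, -1))))) = Add(4, Mul(-1, 1)) = Add(4, -1) = 3)
Mul(12, Add(Mul(Function('t')(-16), Pow(Function('k')(X), -1)), Mul(2308, Pow(Mul(2471, Pow(-1225, -1)), -1)))) = Mul(12, Add(Mul(Pow(-16, 2), Pow(3, -1)), Mul(2308, Pow(Mul(2471, Pow(-1225, -1)), -1)))) = Mul(12, Add(Mul(256, Rational(1, 3)), Mul(2308, Pow(Mul(2471, Rational(-1, 1225)), -1)))) = Mul(12, Add(Rational(256, 3), Mul(2308, Pow(Rational(-353, 175), -1)))) = Mul(12, Add(Rational(256, 3), Mul(2308, Rational(-175, 353)))) = Mul(12, Add(Rational(256, 3), Rational(-403900, 353))) = Mul(12, Rational(-1121332, 1059)) = Rational(-4485328, 353)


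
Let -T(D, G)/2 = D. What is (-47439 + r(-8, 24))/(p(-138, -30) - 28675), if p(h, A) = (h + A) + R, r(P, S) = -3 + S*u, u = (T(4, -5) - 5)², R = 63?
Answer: 21693/14390 ≈ 1.5075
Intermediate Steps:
T(D, G) = -2*D
u = 169 (u = (-2*4 - 5)² = (-8 - 5)² = (-13)² = 169)
r(P, S) = -3 + 169*S (r(P, S) = -3 + S*169 = -3 + 169*S)
p(h, A) = 63 + A + h (p(h, A) = (h + A) + 63 = (A + h) + 63 = 63 + A + h)
(-47439 + r(-8, 24))/(p(-138, -30) - 28675) = (-47439 + (-3 + 169*24))/((63 - 30 - 138) - 28675) = (-47439 + (-3 + 4056))/(-105 - 28675) = (-47439 + 4053)/(-28780) = -43386*(-1/28780) = 21693/14390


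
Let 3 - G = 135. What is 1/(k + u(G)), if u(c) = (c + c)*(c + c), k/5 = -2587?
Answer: 1/56761 ≈ 1.7618e-5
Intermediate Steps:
G = -132 (G = 3 - 1*135 = 3 - 135 = -132)
k = -12935 (k = 5*(-2587) = -12935)
u(c) = 4*c**2 (u(c) = (2*c)*(2*c) = 4*c**2)
1/(k + u(G)) = 1/(-12935 + 4*(-132)**2) = 1/(-12935 + 4*17424) = 1/(-12935 + 69696) = 1/56761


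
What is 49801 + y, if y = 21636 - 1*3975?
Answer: 67462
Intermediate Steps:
y = 17661 (y = 21636 - 3975 = 17661)
49801 + y = 49801 + 17661 = 67462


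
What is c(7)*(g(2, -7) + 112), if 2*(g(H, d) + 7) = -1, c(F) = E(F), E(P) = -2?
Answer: -209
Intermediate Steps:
c(F) = -2
g(H, d) = -15/2 (g(H, d) = -7 + (1/2)*(-1) = -7 - 1/2 = -15/2)
c(7)*(g(2, -7) + 112) = -2*(-15/2 + 112) = -2*209/2 = -209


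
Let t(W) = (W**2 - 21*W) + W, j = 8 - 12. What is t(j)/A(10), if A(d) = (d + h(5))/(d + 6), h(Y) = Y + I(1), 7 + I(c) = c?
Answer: 512/3 ≈ 170.67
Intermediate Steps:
j = -4
I(c) = -7 + c
h(Y) = -6 + Y (h(Y) = Y + (-7 + 1) = Y - 6 = -6 + Y)
t(W) = W**2 - 20*W
A(d) = (-1 + d)/(6 + d) (A(d) = (d + (-6 + 5))/(d + 6) = (d - 1)/(6 + d) = (-1 + d)/(6 + d))
t(j)/A(10) = (-4*(-20 - 4))/(((-1 + 10)/(6 + 10))) = (-4*(-24))/((9/16)) = 96/(((1/16)*9)) = 96/(9/16) = 96*(16/9) = 512/3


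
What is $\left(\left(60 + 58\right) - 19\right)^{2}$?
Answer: $9801$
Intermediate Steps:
$\left(\left(60 + 58\right) - 19\right)^{2} = \left(118 - 19\right)^{2} = 99^{2} = 9801$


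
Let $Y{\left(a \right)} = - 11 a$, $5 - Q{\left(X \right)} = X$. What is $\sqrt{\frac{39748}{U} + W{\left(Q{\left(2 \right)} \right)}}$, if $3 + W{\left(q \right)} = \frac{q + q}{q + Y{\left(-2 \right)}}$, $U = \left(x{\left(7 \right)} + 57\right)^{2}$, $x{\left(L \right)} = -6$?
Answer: $\frac{\sqrt{814231}}{255} \approx 3.5386$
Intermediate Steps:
$Q{\left(X \right)} = 5 - X$
$U = 2601$ ($U = \left(-6 + 57\right)^{2} = 51^{2} = 2601$)
$W{\left(q \right)} = -3 + \frac{2 q}{22 + q}$ ($W{\left(q \right)} = -3 + \frac{q + q}{q - -22} = -3 + \frac{2 q}{q + 22} = -3 + \frac{2 q}{22 + q}$)
$\sqrt{\frac{39748}{U} + W{\left(Q{\left(2 \right)} \right)}} = \sqrt{\frac{39748}{2601} + \frac{-66 - \left(5 - 2\right)}{22 + \left(5 - 2\right)}} = \sqrt{39748 \cdot \frac{1}{2601} + \frac{-66 - \left(5 - 2\right)}{22 + \left(5 - 2\right)}} = \sqrt{\frac{39748}{2601} + \frac{-66 - 3}{22 + 3}} = \sqrt{\frac{39748}{2601} + \frac{-66 - 3}{25}} = \sqrt{\frac{39748}{2601} + \frac{1}{25} \left(-69\right)} = \sqrt{\frac{39748}{2601} - \frac{69}{25}} = \sqrt{\frac{814231}{65025}} = \frac{\sqrt{814231}}{255}$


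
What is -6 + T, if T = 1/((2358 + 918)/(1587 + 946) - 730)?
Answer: -11077417/1845814 ≈ -6.0014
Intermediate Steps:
T = -2533/1845814 (T = 1/(3276/2533 - 730) = 1/(-1845814/2533) = -2533/1845814 ≈ -0.0013723)
-6 + T = -6 - 2533/1845814 = -11077417/1845814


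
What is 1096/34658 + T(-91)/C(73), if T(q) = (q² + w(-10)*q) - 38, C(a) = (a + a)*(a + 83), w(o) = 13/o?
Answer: 40352363/101201360 ≈ 0.39873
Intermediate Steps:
C(a) = 2*a*(83 + a) (C(a) = (2*a)*(83 + a) = 2*a*(83 + a))
T(q) = -38 + q² - 13*q/10 (T(q) = (q² + (13/(-10))*q) - 38 = (q² + (13*(-⅒))*q) - 38 = (q² - 13*q/10) - 38 = -38 + q² - 13*q/10)
1096/34658 + T(-91)/C(73) = 1096/34658 + (-38 + (-91)² - 13/10*(-91))/((2*73*(83 + 73))) = 1096*(1/34658) + (-38 + 8281 + 1183/10)/((2*73*156)) = 548/17329 + (83613/10)/22776 = 548/17329 + (83613/10)*(1/22776) = 548/17329 + 27871/75920 = 40352363/101201360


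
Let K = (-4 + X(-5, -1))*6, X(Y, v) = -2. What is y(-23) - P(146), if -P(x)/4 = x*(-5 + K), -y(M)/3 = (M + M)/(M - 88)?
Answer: -885974/37 ≈ -23945.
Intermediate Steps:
y(M) = -6*M/(-88 + M) (y(M) = -3*(M + M)/(M - 88) = -3*2*M/(-88 + M) = -6*M/(-88 + M))
K = -36 (K = (-4 - 2)*6 = -6*6 = -36)
P(x) = 164*x (P(x) = -4*x*(-5 - 36) = -4*x*(-41) = -(-164)*x = 164*x)
y(-23) - P(146) = -6*(-23)/(-88 - 23) - 164*146 = -6*(-23)/(-111) - 1*23944 = -6*(-23)*(-1/111) - 23944 = -46/37 - 23944 = -885974/37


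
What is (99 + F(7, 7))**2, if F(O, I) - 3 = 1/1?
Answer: 10609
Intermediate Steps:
F(O, I) = 4 (F(O, I) = 3 + 1/1 = 3 + 1 = 4)
(99 + F(7, 7))**2 = (99 + 4)**2 = 103**2 = 10609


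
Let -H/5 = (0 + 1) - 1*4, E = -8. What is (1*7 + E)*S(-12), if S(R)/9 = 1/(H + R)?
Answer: -3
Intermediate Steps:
H = 15 (H = -5*((0 + 1) - 1*4) = -5*(1 - 4) = -5*(-3) = 15)
S(R) = 9/(15 + R)
(1*7 + E)*S(-12) = (1*7 - 8)*(9/(15 - 12)) = (7 - 8)*(9/3) = -9/3 = -1*3 = -3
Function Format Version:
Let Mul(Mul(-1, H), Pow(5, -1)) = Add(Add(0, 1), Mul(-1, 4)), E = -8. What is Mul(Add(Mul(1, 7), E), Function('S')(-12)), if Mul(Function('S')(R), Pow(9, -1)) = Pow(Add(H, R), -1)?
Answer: -3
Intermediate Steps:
H = 15 (H = Mul(-5, Add(Add(0, 1), Mul(-1, 4))) = Mul(-5, Add(1, -4)) = Mul(-5, -3) = 15)
Function('S')(R) = Mul(9, Pow(Add(15, R), -1))
Mul(Add(Mul(1, 7), E), Function('S')(-12)) = Mul(Add(Mul(1, 7), -8), Mul(9, Pow(Add(15, -12), -1))) = Mul(Add(7, -8), Mul(9, Pow(3, -1))) = Mul(-1, Mul(9, Rational(1, 3))) = Mul(-1, 3) = -3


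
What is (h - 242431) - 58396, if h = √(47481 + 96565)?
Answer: -300827 + √144046 ≈ -3.0045e+5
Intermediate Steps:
h = √144046 ≈ 379.53
(h - 242431) - 58396 = (√144046 - 242431) - 58396 = (-242431 + √144046) - 58396 = -300827 + √144046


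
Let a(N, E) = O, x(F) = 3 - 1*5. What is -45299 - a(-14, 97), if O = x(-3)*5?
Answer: -45289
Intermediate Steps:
x(F) = -2 (x(F) = 3 - 5 = -2)
O = -10 (O = -2*5 = -10)
a(N, E) = -10
-45299 - a(-14, 97) = -45299 - 1*(-10) = -45299 + 10 = -45289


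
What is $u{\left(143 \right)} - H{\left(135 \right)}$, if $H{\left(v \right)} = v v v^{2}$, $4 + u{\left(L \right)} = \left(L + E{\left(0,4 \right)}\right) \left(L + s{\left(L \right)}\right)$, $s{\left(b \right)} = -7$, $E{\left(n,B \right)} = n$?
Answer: $-332131181$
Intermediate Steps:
$u{\left(L \right)} = -4 + L \left(-7 + L\right)$ ($u{\left(L \right)} = -4 + \left(L + 0\right) \left(L - 7\right) = -4 + L \left(-7 + L\right)$)
$H{\left(v \right)} = v^{4}$ ($H{\left(v \right)} = v^{2} v^{2} = v^{4}$)
$u{\left(143 \right)} - H{\left(135 \right)} = \left(-4 + 143^{2} - 1001\right) - 135^{4} = \left(-4 + 20449 - 1001\right) - 332150625 = 19444 - 332150625 = -332131181$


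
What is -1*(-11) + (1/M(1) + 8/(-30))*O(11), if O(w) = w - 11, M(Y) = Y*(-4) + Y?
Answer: 11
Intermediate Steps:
M(Y) = -3*Y (M(Y) = -4*Y + Y = -3*Y)
O(w) = -11 + w
-1*(-11) + (1/M(1) + 8/(-30))*O(11) = -1*(-11) + (1/(-3*1) + 8/(-30))*(-11 + 11) = 11 + (1/(-3) + 8*(-1/30))*0 = 11 + (1*(-1/3) - 4/15)*0 = 11 + (-1/3 - 4/15)*0 = 11 - 3/5*0 = 11 + 0 = 11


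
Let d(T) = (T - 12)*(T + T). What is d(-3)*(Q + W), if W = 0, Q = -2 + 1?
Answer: -90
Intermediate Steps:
Q = -1
d(T) = 2*T*(-12 + T) (d(T) = (-12 + T)*(2*T) = 2*T*(-12 + T))
d(-3)*(Q + W) = (2*(-3)*(-12 - 3))*(-1 + 0) = (2*(-3)*(-15))*(-1) = 90*(-1) = -90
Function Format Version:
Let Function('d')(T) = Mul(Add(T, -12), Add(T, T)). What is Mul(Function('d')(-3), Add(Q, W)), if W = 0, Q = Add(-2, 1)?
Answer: -90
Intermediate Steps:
Q = -1
Function('d')(T) = Mul(2, T, Add(-12, T)) (Function('d')(T) = Mul(Add(-12, T), Mul(2, T)) = Mul(2, T, Add(-12, T)))
Mul(Function('d')(-3), Add(Q, W)) = Mul(Mul(2, -3, Add(-12, -3)), Add(-1, 0)) = Mul(Mul(2, -3, -15), -1) = Mul(90, -1) = -90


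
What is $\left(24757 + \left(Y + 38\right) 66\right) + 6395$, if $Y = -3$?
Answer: $33462$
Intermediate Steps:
$\left(24757 + \left(Y + 38\right) 66\right) + 6395 = \left(24757 + \left(-3 + 38\right) 66\right) + 6395 = \left(24757 + 35 \cdot 66\right) + 6395 = \left(24757 + 2310\right) + 6395 = 27067 + 6395 = 33462$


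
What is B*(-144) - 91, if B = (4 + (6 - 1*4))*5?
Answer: -4411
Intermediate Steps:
B = 30 (B = (4 + (6 - 4))*5 = (4 + 2)*5 = 6*5 = 30)
B*(-144) - 91 = 30*(-144) - 91 = -4320 - 91 = -4411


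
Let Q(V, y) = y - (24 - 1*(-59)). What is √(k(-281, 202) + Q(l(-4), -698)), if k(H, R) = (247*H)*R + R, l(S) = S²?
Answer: I*√14020793 ≈ 3744.4*I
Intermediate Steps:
k(H, R) = R + 247*H*R (k(H, R) = 247*H*R + R = R + 247*H*R)
Q(V, y) = -83 + y (Q(V, y) = y - (24 + 59) = y - 1*83 = y - 83 = -83 + y)
√(k(-281, 202) + Q(l(-4), -698)) = √(202*(1 + 247*(-281)) + (-83 - 698)) = √(202*(1 - 69407) - 781) = √(202*(-69406) - 781) = √(-14020012 - 781) = √(-14020793) = I*√14020793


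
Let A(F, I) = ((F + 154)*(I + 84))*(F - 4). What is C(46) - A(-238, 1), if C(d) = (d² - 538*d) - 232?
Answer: -1750744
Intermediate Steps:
A(F, I) = (-4 + F)*(84 + I)*(154 + F) (A(F, I) = ((154 + F)*(84 + I))*(-4 + F) = ((84 + I)*(154 + F))*(-4 + F) = (-4 + F)*(84 + I)*(154 + F))
C(d) = -232 + d² - 538*d
C(46) - A(-238, 1) = (-232 + 46² - 538*46) - (-51744 - 616*1 + 84*(-238)² + 12600*(-238) + 1*(-238)² + 150*(-238)*1) = (-232 + 2116 - 24748) - (-51744 - 616 + 84*56644 - 2998800 + 1*56644 - 35700) = -22864 - (-51744 - 616 + 4758096 - 2998800 + 56644 - 35700) = -22864 - 1*1727880 = -22864 - 1727880 = -1750744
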